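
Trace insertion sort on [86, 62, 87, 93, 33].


Initial: [86, 62, 87, 93, 33]
Insert 62: [62, 86, 87, 93, 33]
Insert 87: [62, 86, 87, 93, 33]
Insert 93: [62, 86, 87, 93, 33]
Insert 33: [33, 62, 86, 87, 93]

Sorted: [33, 62, 86, 87, 93]


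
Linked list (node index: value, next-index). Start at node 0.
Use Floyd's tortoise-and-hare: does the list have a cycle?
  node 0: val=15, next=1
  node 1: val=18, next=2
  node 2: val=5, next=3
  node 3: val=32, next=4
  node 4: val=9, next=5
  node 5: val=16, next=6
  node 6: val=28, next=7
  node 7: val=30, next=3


Floyd's tortoise (slow, +1) and hare (fast, +2):
  init: slow=0, fast=0
  step 1: slow=1, fast=2
  step 2: slow=2, fast=4
  step 3: slow=3, fast=6
  step 4: slow=4, fast=3
  step 5: slow=5, fast=5
  slow == fast at node 5: cycle detected

Cycle: yes


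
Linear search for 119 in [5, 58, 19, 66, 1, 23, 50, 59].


i=0: 5!=119
i=1: 58!=119
i=2: 19!=119
i=3: 66!=119
i=4: 1!=119
i=5: 23!=119
i=6: 50!=119
i=7: 59!=119

Not found, 8 comps


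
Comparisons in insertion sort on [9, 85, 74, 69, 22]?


Algorithm: insertion sort
Input: [9, 85, 74, 69, 22]
Sorted: [9, 22, 69, 74, 85]

10


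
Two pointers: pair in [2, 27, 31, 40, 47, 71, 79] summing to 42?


lo=0(2)+hi=6(79)=81
lo=0(2)+hi=5(71)=73
lo=0(2)+hi=4(47)=49
lo=0(2)+hi=3(40)=42

Yes: 2+40=42


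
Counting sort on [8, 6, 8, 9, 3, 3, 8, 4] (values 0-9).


Input: [8, 6, 8, 9, 3, 3, 8, 4]
Counts: [0, 0, 0, 2, 1, 0, 1, 0, 3, 1]

Sorted: [3, 3, 4, 6, 8, 8, 8, 9]


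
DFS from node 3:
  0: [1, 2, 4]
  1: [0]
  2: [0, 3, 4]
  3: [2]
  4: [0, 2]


Visit 3, push [2]
Visit 2, push [4, 0]
Visit 0, push [4, 1]
Visit 1, push []
Visit 4, push []

DFS order: [3, 2, 0, 1, 4]


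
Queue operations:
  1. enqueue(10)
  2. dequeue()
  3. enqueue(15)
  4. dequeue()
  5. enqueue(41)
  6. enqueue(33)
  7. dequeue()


enqueue(10) -> [10]
dequeue()->10, []
enqueue(15) -> [15]
dequeue()->15, []
enqueue(41) -> [41]
enqueue(33) -> [41, 33]
dequeue()->41, [33]

Final queue: [33]


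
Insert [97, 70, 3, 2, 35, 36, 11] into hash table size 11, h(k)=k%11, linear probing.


Insert 97: h=9 -> slot 9
Insert 70: h=4 -> slot 4
Insert 3: h=3 -> slot 3
Insert 2: h=2 -> slot 2
Insert 35: h=2, 3 probes -> slot 5
Insert 36: h=3, 3 probes -> slot 6
Insert 11: h=0 -> slot 0

Table: [11, None, 2, 3, 70, 35, 36, None, None, 97, None]


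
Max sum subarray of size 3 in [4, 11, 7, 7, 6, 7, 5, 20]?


[0:3]: 22
[1:4]: 25
[2:5]: 20
[3:6]: 20
[4:7]: 18
[5:8]: 32

Max: 32 at [5:8]


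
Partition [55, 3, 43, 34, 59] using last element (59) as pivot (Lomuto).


Pivot: 59
  55 <= 59: advance i (no swap)
  3 <= 59: advance i (no swap)
  43 <= 59: advance i (no swap)
  34 <= 59: advance i (no swap)
Place pivot at 4: [55, 3, 43, 34, 59]

Partitioned: [55, 3, 43, 34, 59]


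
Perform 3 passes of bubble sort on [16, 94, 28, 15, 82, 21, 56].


Initial: [16, 94, 28, 15, 82, 21, 56]
Pass 1: [16, 28, 15, 82, 21, 56, 94] (5 swaps)
Pass 2: [16, 15, 28, 21, 56, 82, 94] (3 swaps)
Pass 3: [15, 16, 21, 28, 56, 82, 94] (2 swaps)

After 3 passes: [15, 16, 21, 28, 56, 82, 94]


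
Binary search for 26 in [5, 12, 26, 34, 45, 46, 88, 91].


Step 1: lo=0, hi=7, mid=3, val=34
Step 2: lo=0, hi=2, mid=1, val=12
Step 3: lo=2, hi=2, mid=2, val=26

Found at index 2


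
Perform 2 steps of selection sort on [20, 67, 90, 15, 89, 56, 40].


Initial: [20, 67, 90, 15, 89, 56, 40]
Step 1: min=15 at 3
  Swap: [15, 67, 90, 20, 89, 56, 40]
Step 2: min=20 at 3
  Swap: [15, 20, 90, 67, 89, 56, 40]

After 2 steps: [15, 20, 90, 67, 89, 56, 40]


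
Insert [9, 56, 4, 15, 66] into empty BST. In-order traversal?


Insert 9: root
Insert 56: R from 9
Insert 4: L from 9
Insert 15: R from 9 -> L from 56
Insert 66: R from 9 -> R from 56

In-order: [4, 9, 15, 56, 66]


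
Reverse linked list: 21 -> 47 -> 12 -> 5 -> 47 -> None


Step 1: curr=21, set curr.next=prev(None) | reversed so far: 21
Step 2: curr=47, set curr.next=prev(21) | reversed so far: 47 -> 21
Step 3: curr=12, set curr.next=prev(47) | reversed so far: 12 -> 47 -> 21
Step 4: curr=5, set curr.next=prev(12) | reversed so far: 5 -> 12 -> 47 -> 21
Step 5: curr=47, set curr.next=prev(5) | reversed so far: 47 -> 5 -> 12 -> 47 -> 21

47 -> 5 -> 12 -> 47 -> 21 -> None


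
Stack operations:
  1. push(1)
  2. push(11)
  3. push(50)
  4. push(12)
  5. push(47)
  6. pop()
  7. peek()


push(1) -> [1]
push(11) -> [1, 11]
push(50) -> [1, 11, 50]
push(12) -> [1, 11, 50, 12]
push(47) -> [1, 11, 50, 12, 47]
pop()->47, [1, 11, 50, 12]
peek()->12

Final stack: [1, 11, 50, 12]


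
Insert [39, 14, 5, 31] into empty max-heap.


Insert 39: [39]
Insert 14: [39, 14]
Insert 5: [39, 14, 5]
Insert 31: [39, 31, 5, 14]

Final heap: [39, 31, 5, 14]


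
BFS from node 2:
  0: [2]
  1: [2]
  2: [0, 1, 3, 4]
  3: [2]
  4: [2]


Visit 2, enqueue [0, 1, 3, 4]
Visit 0, enqueue []
Visit 1, enqueue []
Visit 3, enqueue []
Visit 4, enqueue []

BFS order: [2, 0, 1, 3, 4]


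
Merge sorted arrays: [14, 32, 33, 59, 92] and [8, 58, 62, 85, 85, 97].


Take 8 from B
Take 14 from A
Take 32 from A
Take 33 from A
Take 58 from B
Take 59 from A
Take 62 from B
Take 85 from B
Take 85 from B
Take 92 from A

Merged: [8, 14, 32, 33, 58, 59, 62, 85, 85, 92, 97]


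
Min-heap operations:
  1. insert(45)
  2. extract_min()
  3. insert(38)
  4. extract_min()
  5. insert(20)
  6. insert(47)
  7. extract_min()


insert(45) -> [45]
extract_min()->45, []
insert(38) -> [38]
extract_min()->38, []
insert(20) -> [20]
insert(47) -> [20, 47]
extract_min()->20, [47]

Final heap: [47]


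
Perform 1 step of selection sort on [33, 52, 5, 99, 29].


Initial: [33, 52, 5, 99, 29]
Step 1: min=5 at 2
  Swap: [5, 52, 33, 99, 29]

After 1 step: [5, 52, 33, 99, 29]


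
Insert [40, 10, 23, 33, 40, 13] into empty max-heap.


Insert 40: [40]
Insert 10: [40, 10]
Insert 23: [40, 10, 23]
Insert 33: [40, 33, 23, 10]
Insert 40: [40, 40, 23, 10, 33]
Insert 13: [40, 40, 23, 10, 33, 13]

Final heap: [40, 40, 23, 10, 33, 13]


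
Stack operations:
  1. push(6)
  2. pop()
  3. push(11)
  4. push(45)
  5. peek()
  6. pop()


push(6) -> [6]
pop()->6, []
push(11) -> [11]
push(45) -> [11, 45]
peek()->45
pop()->45, [11]

Final stack: [11]


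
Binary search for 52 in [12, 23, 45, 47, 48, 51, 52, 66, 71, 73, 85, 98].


Step 1: lo=0, hi=11, mid=5, val=51
Step 2: lo=6, hi=11, mid=8, val=71
Step 3: lo=6, hi=7, mid=6, val=52

Found at index 6


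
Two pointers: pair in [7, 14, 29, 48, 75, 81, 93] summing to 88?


lo=0(7)+hi=6(93)=100
lo=0(7)+hi=5(81)=88

Yes: 7+81=88


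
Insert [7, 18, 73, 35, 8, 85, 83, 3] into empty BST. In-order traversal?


Insert 7: root
Insert 18: R from 7
Insert 73: R from 7 -> R from 18
Insert 35: R from 7 -> R from 18 -> L from 73
Insert 8: R from 7 -> L from 18
Insert 85: R from 7 -> R from 18 -> R from 73
Insert 83: R from 7 -> R from 18 -> R from 73 -> L from 85
Insert 3: L from 7

In-order: [3, 7, 8, 18, 35, 73, 83, 85]


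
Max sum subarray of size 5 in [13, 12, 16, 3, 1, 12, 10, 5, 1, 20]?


[0:5]: 45
[1:6]: 44
[2:7]: 42
[3:8]: 31
[4:9]: 29
[5:10]: 48

Max: 48 at [5:10]


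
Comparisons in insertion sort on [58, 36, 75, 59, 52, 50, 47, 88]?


Algorithm: insertion sort
Input: [58, 36, 75, 59, 52, 50, 47, 88]
Sorted: [36, 47, 50, 52, 58, 59, 75, 88]

20


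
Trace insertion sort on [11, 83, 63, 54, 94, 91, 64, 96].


Initial: [11, 83, 63, 54, 94, 91, 64, 96]
Insert 83: [11, 83, 63, 54, 94, 91, 64, 96]
Insert 63: [11, 63, 83, 54, 94, 91, 64, 96]
Insert 54: [11, 54, 63, 83, 94, 91, 64, 96]
Insert 94: [11, 54, 63, 83, 94, 91, 64, 96]
Insert 91: [11, 54, 63, 83, 91, 94, 64, 96]
Insert 64: [11, 54, 63, 64, 83, 91, 94, 96]
Insert 96: [11, 54, 63, 64, 83, 91, 94, 96]

Sorted: [11, 54, 63, 64, 83, 91, 94, 96]


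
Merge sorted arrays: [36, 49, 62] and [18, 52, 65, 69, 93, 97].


Take 18 from B
Take 36 from A
Take 49 from A
Take 52 from B
Take 62 from A

Merged: [18, 36, 49, 52, 62, 65, 69, 93, 97]


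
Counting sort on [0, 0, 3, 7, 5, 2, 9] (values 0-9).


Input: [0, 0, 3, 7, 5, 2, 9]
Counts: [2, 0, 1, 1, 0, 1, 0, 1, 0, 1]

Sorted: [0, 0, 2, 3, 5, 7, 9]


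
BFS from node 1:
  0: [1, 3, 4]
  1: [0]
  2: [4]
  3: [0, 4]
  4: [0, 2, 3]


Visit 1, enqueue [0]
Visit 0, enqueue [3, 4]
Visit 3, enqueue []
Visit 4, enqueue [2]
Visit 2, enqueue []

BFS order: [1, 0, 3, 4, 2]


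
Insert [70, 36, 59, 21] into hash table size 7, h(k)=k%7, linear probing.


Insert 70: h=0 -> slot 0
Insert 36: h=1 -> slot 1
Insert 59: h=3 -> slot 3
Insert 21: h=0, 2 probes -> slot 2

Table: [70, 36, 21, 59, None, None, None]


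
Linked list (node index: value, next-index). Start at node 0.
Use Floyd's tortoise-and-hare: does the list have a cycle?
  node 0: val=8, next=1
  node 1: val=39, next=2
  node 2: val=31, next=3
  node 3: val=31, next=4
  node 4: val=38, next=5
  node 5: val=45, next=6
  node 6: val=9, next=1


Floyd's tortoise (slow, +1) and hare (fast, +2):
  init: slow=0, fast=0
  step 1: slow=1, fast=2
  step 2: slow=2, fast=4
  step 3: slow=3, fast=6
  step 4: slow=4, fast=2
  step 5: slow=5, fast=4
  step 6: slow=6, fast=6
  slow == fast at node 6: cycle detected

Cycle: yes


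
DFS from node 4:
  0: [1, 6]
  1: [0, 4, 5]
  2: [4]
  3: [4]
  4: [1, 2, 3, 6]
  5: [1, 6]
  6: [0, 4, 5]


Visit 4, push [6, 3, 2, 1]
Visit 1, push [5, 0]
Visit 0, push [6]
Visit 6, push [5]
Visit 5, push []
Visit 2, push []
Visit 3, push []

DFS order: [4, 1, 0, 6, 5, 2, 3]


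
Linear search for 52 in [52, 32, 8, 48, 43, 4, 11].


i=0: 52==52 found!

Found at 0, 1 comps


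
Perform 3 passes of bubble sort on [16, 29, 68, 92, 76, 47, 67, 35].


Initial: [16, 29, 68, 92, 76, 47, 67, 35]
Pass 1: [16, 29, 68, 76, 47, 67, 35, 92] (4 swaps)
Pass 2: [16, 29, 68, 47, 67, 35, 76, 92] (3 swaps)
Pass 3: [16, 29, 47, 67, 35, 68, 76, 92] (3 swaps)

After 3 passes: [16, 29, 47, 67, 35, 68, 76, 92]


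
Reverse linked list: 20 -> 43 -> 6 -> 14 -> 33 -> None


Step 1: curr=20, set curr.next=prev(None) | reversed so far: 20
Step 2: curr=43, set curr.next=prev(20) | reversed so far: 43 -> 20
Step 3: curr=6, set curr.next=prev(43) | reversed so far: 6 -> 43 -> 20
Step 4: curr=14, set curr.next=prev(6) | reversed so far: 14 -> 6 -> 43 -> 20
Step 5: curr=33, set curr.next=prev(14) | reversed so far: 33 -> 14 -> 6 -> 43 -> 20

33 -> 14 -> 6 -> 43 -> 20 -> None


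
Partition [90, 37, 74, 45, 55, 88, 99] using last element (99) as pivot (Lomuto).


Pivot: 99
  90 <= 99: advance i (no swap)
  37 <= 99: advance i (no swap)
  74 <= 99: advance i (no swap)
  45 <= 99: advance i (no swap)
  55 <= 99: advance i (no swap)
  88 <= 99: advance i (no swap)
Place pivot at 6: [90, 37, 74, 45, 55, 88, 99]

Partitioned: [90, 37, 74, 45, 55, 88, 99]


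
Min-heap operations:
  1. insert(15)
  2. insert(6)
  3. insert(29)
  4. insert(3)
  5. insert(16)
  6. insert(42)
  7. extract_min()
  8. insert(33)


insert(15) -> [15]
insert(6) -> [6, 15]
insert(29) -> [6, 15, 29]
insert(3) -> [3, 6, 29, 15]
insert(16) -> [3, 6, 29, 15, 16]
insert(42) -> [3, 6, 29, 15, 16, 42]
extract_min()->3, [6, 15, 29, 42, 16]
insert(33) -> [6, 15, 29, 42, 16, 33]

Final heap: [6, 15, 29, 42, 16, 33]


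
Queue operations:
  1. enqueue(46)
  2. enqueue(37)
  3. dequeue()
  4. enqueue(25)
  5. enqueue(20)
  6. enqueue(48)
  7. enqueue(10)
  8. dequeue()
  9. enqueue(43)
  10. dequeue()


enqueue(46) -> [46]
enqueue(37) -> [46, 37]
dequeue()->46, [37]
enqueue(25) -> [37, 25]
enqueue(20) -> [37, 25, 20]
enqueue(48) -> [37, 25, 20, 48]
enqueue(10) -> [37, 25, 20, 48, 10]
dequeue()->37, [25, 20, 48, 10]
enqueue(43) -> [25, 20, 48, 10, 43]
dequeue()->25, [20, 48, 10, 43]

Final queue: [20, 48, 10, 43]


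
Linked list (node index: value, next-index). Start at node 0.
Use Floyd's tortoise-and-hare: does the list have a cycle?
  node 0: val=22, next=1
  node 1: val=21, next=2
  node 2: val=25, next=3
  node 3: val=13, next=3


Floyd's tortoise (slow, +1) and hare (fast, +2):
  init: slow=0, fast=0
  step 1: slow=1, fast=2
  step 2: slow=2, fast=3
  step 3: slow=3, fast=3
  slow == fast at node 3: cycle detected

Cycle: yes


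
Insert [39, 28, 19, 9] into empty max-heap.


Insert 39: [39]
Insert 28: [39, 28]
Insert 19: [39, 28, 19]
Insert 9: [39, 28, 19, 9]

Final heap: [39, 28, 19, 9]


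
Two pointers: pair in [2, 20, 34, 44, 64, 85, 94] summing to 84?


lo=0(2)+hi=6(94)=96
lo=0(2)+hi=5(85)=87
lo=0(2)+hi=4(64)=66
lo=1(20)+hi=4(64)=84

Yes: 20+64=84


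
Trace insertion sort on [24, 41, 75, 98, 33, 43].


Initial: [24, 41, 75, 98, 33, 43]
Insert 41: [24, 41, 75, 98, 33, 43]
Insert 75: [24, 41, 75, 98, 33, 43]
Insert 98: [24, 41, 75, 98, 33, 43]
Insert 33: [24, 33, 41, 75, 98, 43]
Insert 43: [24, 33, 41, 43, 75, 98]

Sorted: [24, 33, 41, 43, 75, 98]


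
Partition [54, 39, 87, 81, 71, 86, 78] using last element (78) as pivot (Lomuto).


Pivot: 78
  54 <= 78: advance i (no swap)
  39 <= 78: advance i (no swap)
  71 <= 78: swap -> [54, 39, 71, 81, 87, 86, 78]
Place pivot at 3: [54, 39, 71, 78, 87, 86, 81]

Partitioned: [54, 39, 71, 78, 87, 86, 81]


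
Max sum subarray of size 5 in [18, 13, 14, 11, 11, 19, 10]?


[0:5]: 67
[1:6]: 68
[2:7]: 65

Max: 68 at [1:6]


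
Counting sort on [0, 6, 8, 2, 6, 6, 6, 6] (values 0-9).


Input: [0, 6, 8, 2, 6, 6, 6, 6]
Counts: [1, 0, 1, 0, 0, 0, 5, 0, 1, 0]

Sorted: [0, 2, 6, 6, 6, 6, 6, 8]


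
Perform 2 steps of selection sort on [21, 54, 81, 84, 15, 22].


Initial: [21, 54, 81, 84, 15, 22]
Step 1: min=15 at 4
  Swap: [15, 54, 81, 84, 21, 22]
Step 2: min=21 at 4
  Swap: [15, 21, 81, 84, 54, 22]

After 2 steps: [15, 21, 81, 84, 54, 22]


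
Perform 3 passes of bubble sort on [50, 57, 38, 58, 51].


Initial: [50, 57, 38, 58, 51]
Pass 1: [50, 38, 57, 51, 58] (2 swaps)
Pass 2: [38, 50, 51, 57, 58] (2 swaps)
Pass 3: [38, 50, 51, 57, 58] (0 swaps)

After 3 passes: [38, 50, 51, 57, 58]


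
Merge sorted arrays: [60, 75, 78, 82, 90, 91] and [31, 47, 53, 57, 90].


Take 31 from B
Take 47 from B
Take 53 from B
Take 57 from B
Take 60 from A
Take 75 from A
Take 78 from A
Take 82 from A
Take 90 from A
Take 90 from B

Merged: [31, 47, 53, 57, 60, 75, 78, 82, 90, 90, 91]


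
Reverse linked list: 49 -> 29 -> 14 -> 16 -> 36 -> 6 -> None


Step 1: curr=49, set curr.next=prev(None) | reversed so far: 49
Step 2: curr=29, set curr.next=prev(49) | reversed so far: 29 -> 49
Step 3: curr=14, set curr.next=prev(29) | reversed so far: 14 -> 29 -> 49
Step 4: curr=16, set curr.next=prev(14) | reversed so far: 16 -> 14 -> 29 -> 49
Step 5: curr=36, set curr.next=prev(16) | reversed so far: 36 -> 16 -> 14 -> 29 -> 49
Step 6: curr=6, set curr.next=prev(36) | reversed so far: 6 -> 36 -> 16 -> 14 -> 29 -> 49

6 -> 36 -> 16 -> 14 -> 29 -> 49 -> None


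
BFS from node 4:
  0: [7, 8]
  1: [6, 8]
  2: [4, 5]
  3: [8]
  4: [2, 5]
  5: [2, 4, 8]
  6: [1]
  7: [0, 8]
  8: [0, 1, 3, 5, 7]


Visit 4, enqueue [2, 5]
Visit 2, enqueue []
Visit 5, enqueue [8]
Visit 8, enqueue [0, 1, 3, 7]
Visit 0, enqueue []
Visit 1, enqueue [6]
Visit 3, enqueue []
Visit 7, enqueue []
Visit 6, enqueue []

BFS order: [4, 2, 5, 8, 0, 1, 3, 7, 6]


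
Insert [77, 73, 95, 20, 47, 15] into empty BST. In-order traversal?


Insert 77: root
Insert 73: L from 77
Insert 95: R from 77
Insert 20: L from 77 -> L from 73
Insert 47: L from 77 -> L from 73 -> R from 20
Insert 15: L from 77 -> L from 73 -> L from 20

In-order: [15, 20, 47, 73, 77, 95]


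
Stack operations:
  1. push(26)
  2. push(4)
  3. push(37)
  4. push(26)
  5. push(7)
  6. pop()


push(26) -> [26]
push(4) -> [26, 4]
push(37) -> [26, 4, 37]
push(26) -> [26, 4, 37, 26]
push(7) -> [26, 4, 37, 26, 7]
pop()->7, [26, 4, 37, 26]

Final stack: [26, 4, 37, 26]


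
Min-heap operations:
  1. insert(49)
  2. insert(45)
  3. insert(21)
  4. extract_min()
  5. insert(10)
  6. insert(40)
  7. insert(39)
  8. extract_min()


insert(49) -> [49]
insert(45) -> [45, 49]
insert(21) -> [21, 49, 45]
extract_min()->21, [45, 49]
insert(10) -> [10, 49, 45]
insert(40) -> [10, 40, 45, 49]
insert(39) -> [10, 39, 45, 49, 40]
extract_min()->10, [39, 40, 45, 49]

Final heap: [39, 40, 45, 49]


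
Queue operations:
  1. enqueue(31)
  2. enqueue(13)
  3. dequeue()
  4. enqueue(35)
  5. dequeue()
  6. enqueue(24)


enqueue(31) -> [31]
enqueue(13) -> [31, 13]
dequeue()->31, [13]
enqueue(35) -> [13, 35]
dequeue()->13, [35]
enqueue(24) -> [35, 24]

Final queue: [35, 24]


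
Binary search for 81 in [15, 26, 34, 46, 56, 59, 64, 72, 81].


Step 1: lo=0, hi=8, mid=4, val=56
Step 2: lo=5, hi=8, mid=6, val=64
Step 3: lo=7, hi=8, mid=7, val=72
Step 4: lo=8, hi=8, mid=8, val=81

Found at index 8


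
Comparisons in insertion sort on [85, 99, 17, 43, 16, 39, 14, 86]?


Algorithm: insertion sort
Input: [85, 99, 17, 43, 16, 39, 14, 86]
Sorted: [14, 16, 17, 39, 43, 85, 86, 99]

22


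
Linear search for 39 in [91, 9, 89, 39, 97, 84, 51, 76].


i=0: 91!=39
i=1: 9!=39
i=2: 89!=39
i=3: 39==39 found!

Found at 3, 4 comps


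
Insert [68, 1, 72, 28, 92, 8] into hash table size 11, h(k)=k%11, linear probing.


Insert 68: h=2 -> slot 2
Insert 1: h=1 -> slot 1
Insert 72: h=6 -> slot 6
Insert 28: h=6, 1 probes -> slot 7
Insert 92: h=4 -> slot 4
Insert 8: h=8 -> slot 8

Table: [None, 1, 68, None, 92, None, 72, 28, 8, None, None]


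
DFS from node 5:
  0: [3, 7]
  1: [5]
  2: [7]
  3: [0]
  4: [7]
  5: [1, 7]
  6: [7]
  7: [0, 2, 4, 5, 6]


Visit 5, push [7, 1]
Visit 1, push []
Visit 7, push [6, 4, 2, 0]
Visit 0, push [3]
Visit 3, push []
Visit 2, push []
Visit 4, push []
Visit 6, push []

DFS order: [5, 1, 7, 0, 3, 2, 4, 6]


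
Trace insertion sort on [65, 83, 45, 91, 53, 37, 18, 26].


Initial: [65, 83, 45, 91, 53, 37, 18, 26]
Insert 83: [65, 83, 45, 91, 53, 37, 18, 26]
Insert 45: [45, 65, 83, 91, 53, 37, 18, 26]
Insert 91: [45, 65, 83, 91, 53, 37, 18, 26]
Insert 53: [45, 53, 65, 83, 91, 37, 18, 26]
Insert 37: [37, 45, 53, 65, 83, 91, 18, 26]
Insert 18: [18, 37, 45, 53, 65, 83, 91, 26]
Insert 26: [18, 26, 37, 45, 53, 65, 83, 91]

Sorted: [18, 26, 37, 45, 53, 65, 83, 91]


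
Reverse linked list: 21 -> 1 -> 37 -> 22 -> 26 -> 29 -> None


Step 1: curr=21, set curr.next=prev(None) | reversed so far: 21
Step 2: curr=1, set curr.next=prev(21) | reversed so far: 1 -> 21
Step 3: curr=37, set curr.next=prev(1) | reversed so far: 37 -> 1 -> 21
Step 4: curr=22, set curr.next=prev(37) | reversed so far: 22 -> 37 -> 1 -> 21
Step 5: curr=26, set curr.next=prev(22) | reversed so far: 26 -> 22 -> 37 -> 1 -> 21
Step 6: curr=29, set curr.next=prev(26) | reversed so far: 29 -> 26 -> 22 -> 37 -> 1 -> 21

29 -> 26 -> 22 -> 37 -> 1 -> 21 -> None


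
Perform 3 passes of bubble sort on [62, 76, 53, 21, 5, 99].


Initial: [62, 76, 53, 21, 5, 99]
Pass 1: [62, 53, 21, 5, 76, 99] (3 swaps)
Pass 2: [53, 21, 5, 62, 76, 99] (3 swaps)
Pass 3: [21, 5, 53, 62, 76, 99] (2 swaps)

After 3 passes: [21, 5, 53, 62, 76, 99]


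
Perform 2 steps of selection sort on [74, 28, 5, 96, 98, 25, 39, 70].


Initial: [74, 28, 5, 96, 98, 25, 39, 70]
Step 1: min=5 at 2
  Swap: [5, 28, 74, 96, 98, 25, 39, 70]
Step 2: min=25 at 5
  Swap: [5, 25, 74, 96, 98, 28, 39, 70]

After 2 steps: [5, 25, 74, 96, 98, 28, 39, 70]


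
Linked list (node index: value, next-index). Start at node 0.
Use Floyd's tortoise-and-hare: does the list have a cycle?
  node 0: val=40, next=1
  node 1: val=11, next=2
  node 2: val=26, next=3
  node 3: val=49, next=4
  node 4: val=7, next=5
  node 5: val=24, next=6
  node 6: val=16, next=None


Floyd's tortoise (slow, +1) and hare (fast, +2):
  init: slow=0, fast=0
  step 1: slow=1, fast=2
  step 2: slow=2, fast=4
  step 3: slow=3, fast=6
  step 4: fast -> None, no cycle

Cycle: no


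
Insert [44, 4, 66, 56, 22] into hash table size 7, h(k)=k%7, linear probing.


Insert 44: h=2 -> slot 2
Insert 4: h=4 -> slot 4
Insert 66: h=3 -> slot 3
Insert 56: h=0 -> slot 0
Insert 22: h=1 -> slot 1

Table: [56, 22, 44, 66, 4, None, None]


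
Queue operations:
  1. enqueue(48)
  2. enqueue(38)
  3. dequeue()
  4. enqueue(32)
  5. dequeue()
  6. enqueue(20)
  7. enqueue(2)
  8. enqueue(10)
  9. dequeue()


enqueue(48) -> [48]
enqueue(38) -> [48, 38]
dequeue()->48, [38]
enqueue(32) -> [38, 32]
dequeue()->38, [32]
enqueue(20) -> [32, 20]
enqueue(2) -> [32, 20, 2]
enqueue(10) -> [32, 20, 2, 10]
dequeue()->32, [20, 2, 10]

Final queue: [20, 2, 10]


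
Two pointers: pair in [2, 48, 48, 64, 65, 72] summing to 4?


lo=0(2)+hi=5(72)=74
lo=0(2)+hi=4(65)=67
lo=0(2)+hi=3(64)=66
lo=0(2)+hi=2(48)=50
lo=0(2)+hi=1(48)=50

No pair found


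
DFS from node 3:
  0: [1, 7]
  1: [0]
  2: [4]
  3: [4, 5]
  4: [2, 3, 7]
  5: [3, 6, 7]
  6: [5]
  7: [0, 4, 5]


Visit 3, push [5, 4]
Visit 4, push [7, 2]
Visit 2, push []
Visit 7, push [5, 0]
Visit 0, push [1]
Visit 1, push []
Visit 5, push [6]
Visit 6, push []

DFS order: [3, 4, 2, 7, 0, 1, 5, 6]


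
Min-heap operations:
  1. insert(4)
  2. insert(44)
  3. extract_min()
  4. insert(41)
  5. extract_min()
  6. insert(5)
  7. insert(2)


insert(4) -> [4]
insert(44) -> [4, 44]
extract_min()->4, [44]
insert(41) -> [41, 44]
extract_min()->41, [44]
insert(5) -> [5, 44]
insert(2) -> [2, 44, 5]

Final heap: [2, 44, 5]


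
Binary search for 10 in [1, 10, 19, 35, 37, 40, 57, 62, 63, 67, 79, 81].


Step 1: lo=0, hi=11, mid=5, val=40
Step 2: lo=0, hi=4, mid=2, val=19
Step 3: lo=0, hi=1, mid=0, val=1
Step 4: lo=1, hi=1, mid=1, val=10

Found at index 1


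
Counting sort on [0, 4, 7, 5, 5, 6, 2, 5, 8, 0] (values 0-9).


Input: [0, 4, 7, 5, 5, 6, 2, 5, 8, 0]
Counts: [2, 0, 1, 0, 1, 3, 1, 1, 1, 0]

Sorted: [0, 0, 2, 4, 5, 5, 5, 6, 7, 8]


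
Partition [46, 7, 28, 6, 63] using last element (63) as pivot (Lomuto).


Pivot: 63
  46 <= 63: advance i (no swap)
  7 <= 63: advance i (no swap)
  28 <= 63: advance i (no swap)
  6 <= 63: advance i (no swap)
Place pivot at 4: [46, 7, 28, 6, 63]

Partitioned: [46, 7, 28, 6, 63]


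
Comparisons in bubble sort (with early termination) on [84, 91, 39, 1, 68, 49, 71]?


Algorithm: bubble sort (with early termination)
Input: [84, 91, 39, 1, 68, 49, 71]
Sorted: [1, 39, 49, 68, 71, 84, 91]

18


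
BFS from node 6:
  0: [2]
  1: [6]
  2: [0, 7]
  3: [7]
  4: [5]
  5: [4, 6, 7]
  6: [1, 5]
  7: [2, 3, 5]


Visit 6, enqueue [1, 5]
Visit 1, enqueue []
Visit 5, enqueue [4, 7]
Visit 4, enqueue []
Visit 7, enqueue [2, 3]
Visit 2, enqueue [0]
Visit 3, enqueue []
Visit 0, enqueue []

BFS order: [6, 1, 5, 4, 7, 2, 3, 0]


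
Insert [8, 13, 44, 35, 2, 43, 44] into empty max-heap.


Insert 8: [8]
Insert 13: [13, 8]
Insert 44: [44, 8, 13]
Insert 35: [44, 35, 13, 8]
Insert 2: [44, 35, 13, 8, 2]
Insert 43: [44, 35, 43, 8, 2, 13]
Insert 44: [44, 35, 44, 8, 2, 13, 43]

Final heap: [44, 35, 44, 8, 2, 13, 43]


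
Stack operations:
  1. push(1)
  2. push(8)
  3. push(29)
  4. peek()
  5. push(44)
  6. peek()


push(1) -> [1]
push(8) -> [1, 8]
push(29) -> [1, 8, 29]
peek()->29
push(44) -> [1, 8, 29, 44]
peek()->44

Final stack: [1, 8, 29, 44]


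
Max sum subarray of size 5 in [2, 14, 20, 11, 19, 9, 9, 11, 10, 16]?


[0:5]: 66
[1:6]: 73
[2:7]: 68
[3:8]: 59
[4:9]: 58
[5:10]: 55

Max: 73 at [1:6]


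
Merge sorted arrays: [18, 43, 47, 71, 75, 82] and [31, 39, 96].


Take 18 from A
Take 31 from B
Take 39 from B
Take 43 from A
Take 47 from A
Take 71 from A
Take 75 from A
Take 82 from A

Merged: [18, 31, 39, 43, 47, 71, 75, 82, 96]


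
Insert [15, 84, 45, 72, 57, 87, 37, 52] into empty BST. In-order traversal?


Insert 15: root
Insert 84: R from 15
Insert 45: R from 15 -> L from 84
Insert 72: R from 15 -> L from 84 -> R from 45
Insert 57: R from 15 -> L from 84 -> R from 45 -> L from 72
Insert 87: R from 15 -> R from 84
Insert 37: R from 15 -> L from 84 -> L from 45
Insert 52: R from 15 -> L from 84 -> R from 45 -> L from 72 -> L from 57

In-order: [15, 37, 45, 52, 57, 72, 84, 87]


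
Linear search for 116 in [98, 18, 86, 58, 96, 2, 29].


i=0: 98!=116
i=1: 18!=116
i=2: 86!=116
i=3: 58!=116
i=4: 96!=116
i=5: 2!=116
i=6: 29!=116

Not found, 7 comps


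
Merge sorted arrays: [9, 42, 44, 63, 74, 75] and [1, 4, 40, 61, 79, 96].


Take 1 from B
Take 4 from B
Take 9 from A
Take 40 from B
Take 42 from A
Take 44 from A
Take 61 from B
Take 63 from A
Take 74 from A
Take 75 from A

Merged: [1, 4, 9, 40, 42, 44, 61, 63, 74, 75, 79, 96]


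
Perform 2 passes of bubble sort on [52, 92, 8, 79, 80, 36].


Initial: [52, 92, 8, 79, 80, 36]
Pass 1: [52, 8, 79, 80, 36, 92] (4 swaps)
Pass 2: [8, 52, 79, 36, 80, 92] (2 swaps)

After 2 passes: [8, 52, 79, 36, 80, 92]


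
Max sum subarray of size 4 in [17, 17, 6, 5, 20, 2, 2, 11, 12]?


[0:4]: 45
[1:5]: 48
[2:6]: 33
[3:7]: 29
[4:8]: 35
[5:9]: 27

Max: 48 at [1:5]


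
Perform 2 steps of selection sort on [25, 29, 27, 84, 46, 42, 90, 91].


Initial: [25, 29, 27, 84, 46, 42, 90, 91]
Step 1: min=25 at 0
  Swap: [25, 29, 27, 84, 46, 42, 90, 91]
Step 2: min=27 at 2
  Swap: [25, 27, 29, 84, 46, 42, 90, 91]

After 2 steps: [25, 27, 29, 84, 46, 42, 90, 91]


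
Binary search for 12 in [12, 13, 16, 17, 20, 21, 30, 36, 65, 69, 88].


Step 1: lo=0, hi=10, mid=5, val=21
Step 2: lo=0, hi=4, mid=2, val=16
Step 3: lo=0, hi=1, mid=0, val=12

Found at index 0


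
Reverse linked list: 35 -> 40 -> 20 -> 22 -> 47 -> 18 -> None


Step 1: curr=35, set curr.next=prev(None) | reversed so far: 35
Step 2: curr=40, set curr.next=prev(35) | reversed so far: 40 -> 35
Step 3: curr=20, set curr.next=prev(40) | reversed so far: 20 -> 40 -> 35
Step 4: curr=22, set curr.next=prev(20) | reversed so far: 22 -> 20 -> 40 -> 35
Step 5: curr=47, set curr.next=prev(22) | reversed so far: 47 -> 22 -> 20 -> 40 -> 35
Step 6: curr=18, set curr.next=prev(47) | reversed so far: 18 -> 47 -> 22 -> 20 -> 40 -> 35

18 -> 47 -> 22 -> 20 -> 40 -> 35 -> None


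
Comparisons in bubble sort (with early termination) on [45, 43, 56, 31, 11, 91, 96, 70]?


Algorithm: bubble sort (with early termination)
Input: [45, 43, 56, 31, 11, 91, 96, 70]
Sorted: [11, 31, 43, 45, 56, 70, 91, 96]

25


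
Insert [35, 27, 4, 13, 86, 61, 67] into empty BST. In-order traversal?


Insert 35: root
Insert 27: L from 35
Insert 4: L from 35 -> L from 27
Insert 13: L from 35 -> L from 27 -> R from 4
Insert 86: R from 35
Insert 61: R from 35 -> L from 86
Insert 67: R from 35 -> L from 86 -> R from 61

In-order: [4, 13, 27, 35, 61, 67, 86]


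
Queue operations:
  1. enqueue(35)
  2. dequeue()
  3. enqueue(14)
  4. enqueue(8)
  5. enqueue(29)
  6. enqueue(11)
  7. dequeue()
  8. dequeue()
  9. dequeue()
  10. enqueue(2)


enqueue(35) -> [35]
dequeue()->35, []
enqueue(14) -> [14]
enqueue(8) -> [14, 8]
enqueue(29) -> [14, 8, 29]
enqueue(11) -> [14, 8, 29, 11]
dequeue()->14, [8, 29, 11]
dequeue()->8, [29, 11]
dequeue()->29, [11]
enqueue(2) -> [11, 2]

Final queue: [11, 2]


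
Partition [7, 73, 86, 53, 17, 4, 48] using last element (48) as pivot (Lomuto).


Pivot: 48
  7 <= 48: advance i (no swap)
  17 <= 48: swap -> [7, 17, 86, 53, 73, 4, 48]
  4 <= 48: swap -> [7, 17, 4, 53, 73, 86, 48]
Place pivot at 3: [7, 17, 4, 48, 73, 86, 53]

Partitioned: [7, 17, 4, 48, 73, 86, 53]


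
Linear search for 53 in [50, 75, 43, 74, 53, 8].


i=0: 50!=53
i=1: 75!=53
i=2: 43!=53
i=3: 74!=53
i=4: 53==53 found!

Found at 4, 5 comps


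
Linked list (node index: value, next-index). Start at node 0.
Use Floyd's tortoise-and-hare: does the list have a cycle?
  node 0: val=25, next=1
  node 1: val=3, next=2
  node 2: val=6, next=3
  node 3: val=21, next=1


Floyd's tortoise (slow, +1) and hare (fast, +2):
  init: slow=0, fast=0
  step 1: slow=1, fast=2
  step 2: slow=2, fast=1
  step 3: slow=3, fast=3
  slow == fast at node 3: cycle detected

Cycle: yes


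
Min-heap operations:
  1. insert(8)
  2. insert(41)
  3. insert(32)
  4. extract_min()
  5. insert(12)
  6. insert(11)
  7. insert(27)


insert(8) -> [8]
insert(41) -> [8, 41]
insert(32) -> [8, 41, 32]
extract_min()->8, [32, 41]
insert(12) -> [12, 41, 32]
insert(11) -> [11, 12, 32, 41]
insert(27) -> [11, 12, 32, 41, 27]

Final heap: [11, 12, 32, 41, 27]


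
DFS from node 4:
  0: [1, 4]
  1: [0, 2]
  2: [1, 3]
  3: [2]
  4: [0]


Visit 4, push [0]
Visit 0, push [1]
Visit 1, push [2]
Visit 2, push [3]
Visit 3, push []

DFS order: [4, 0, 1, 2, 3]


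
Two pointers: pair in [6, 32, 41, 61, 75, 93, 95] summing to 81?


lo=0(6)+hi=6(95)=101
lo=0(6)+hi=5(93)=99
lo=0(6)+hi=4(75)=81

Yes: 6+75=81


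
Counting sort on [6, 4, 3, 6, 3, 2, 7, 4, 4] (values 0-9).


Input: [6, 4, 3, 6, 3, 2, 7, 4, 4]
Counts: [0, 0, 1, 2, 3, 0, 2, 1, 0, 0]

Sorted: [2, 3, 3, 4, 4, 4, 6, 6, 7]


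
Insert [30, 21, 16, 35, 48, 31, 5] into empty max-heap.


Insert 30: [30]
Insert 21: [30, 21]
Insert 16: [30, 21, 16]
Insert 35: [35, 30, 16, 21]
Insert 48: [48, 35, 16, 21, 30]
Insert 31: [48, 35, 31, 21, 30, 16]
Insert 5: [48, 35, 31, 21, 30, 16, 5]

Final heap: [48, 35, 31, 21, 30, 16, 5]


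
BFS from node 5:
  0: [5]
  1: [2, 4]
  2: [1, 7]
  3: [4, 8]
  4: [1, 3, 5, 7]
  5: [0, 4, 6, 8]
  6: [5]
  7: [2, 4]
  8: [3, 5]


Visit 5, enqueue [0, 4, 6, 8]
Visit 0, enqueue []
Visit 4, enqueue [1, 3, 7]
Visit 6, enqueue []
Visit 8, enqueue []
Visit 1, enqueue [2]
Visit 3, enqueue []
Visit 7, enqueue []
Visit 2, enqueue []

BFS order: [5, 0, 4, 6, 8, 1, 3, 7, 2]


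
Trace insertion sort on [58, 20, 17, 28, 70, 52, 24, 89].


Initial: [58, 20, 17, 28, 70, 52, 24, 89]
Insert 20: [20, 58, 17, 28, 70, 52, 24, 89]
Insert 17: [17, 20, 58, 28, 70, 52, 24, 89]
Insert 28: [17, 20, 28, 58, 70, 52, 24, 89]
Insert 70: [17, 20, 28, 58, 70, 52, 24, 89]
Insert 52: [17, 20, 28, 52, 58, 70, 24, 89]
Insert 24: [17, 20, 24, 28, 52, 58, 70, 89]
Insert 89: [17, 20, 24, 28, 52, 58, 70, 89]

Sorted: [17, 20, 24, 28, 52, 58, 70, 89]


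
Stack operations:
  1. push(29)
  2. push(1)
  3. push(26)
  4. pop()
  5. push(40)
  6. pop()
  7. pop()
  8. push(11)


push(29) -> [29]
push(1) -> [29, 1]
push(26) -> [29, 1, 26]
pop()->26, [29, 1]
push(40) -> [29, 1, 40]
pop()->40, [29, 1]
pop()->1, [29]
push(11) -> [29, 11]

Final stack: [29, 11]


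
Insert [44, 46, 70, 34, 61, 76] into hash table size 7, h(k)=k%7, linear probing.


Insert 44: h=2 -> slot 2
Insert 46: h=4 -> slot 4
Insert 70: h=0 -> slot 0
Insert 34: h=6 -> slot 6
Insert 61: h=5 -> slot 5
Insert 76: h=6, 2 probes -> slot 1

Table: [70, 76, 44, None, 46, 61, 34]


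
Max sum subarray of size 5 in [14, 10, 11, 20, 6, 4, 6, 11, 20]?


[0:5]: 61
[1:6]: 51
[2:7]: 47
[3:8]: 47
[4:9]: 47

Max: 61 at [0:5]


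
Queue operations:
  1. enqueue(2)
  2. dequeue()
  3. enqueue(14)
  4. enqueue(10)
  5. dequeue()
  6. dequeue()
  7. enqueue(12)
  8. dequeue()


enqueue(2) -> [2]
dequeue()->2, []
enqueue(14) -> [14]
enqueue(10) -> [14, 10]
dequeue()->14, [10]
dequeue()->10, []
enqueue(12) -> [12]
dequeue()->12, []

Final queue: []


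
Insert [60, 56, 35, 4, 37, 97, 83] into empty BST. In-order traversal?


Insert 60: root
Insert 56: L from 60
Insert 35: L from 60 -> L from 56
Insert 4: L from 60 -> L from 56 -> L from 35
Insert 37: L from 60 -> L from 56 -> R from 35
Insert 97: R from 60
Insert 83: R from 60 -> L from 97

In-order: [4, 35, 37, 56, 60, 83, 97]


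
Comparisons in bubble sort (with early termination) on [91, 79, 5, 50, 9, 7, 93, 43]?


Algorithm: bubble sort (with early termination)
Input: [91, 79, 5, 50, 9, 7, 93, 43]
Sorted: [5, 7, 9, 43, 50, 79, 91, 93]

25


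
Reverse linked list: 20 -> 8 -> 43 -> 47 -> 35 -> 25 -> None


Step 1: curr=20, set curr.next=prev(None) | reversed so far: 20
Step 2: curr=8, set curr.next=prev(20) | reversed so far: 8 -> 20
Step 3: curr=43, set curr.next=prev(8) | reversed so far: 43 -> 8 -> 20
Step 4: curr=47, set curr.next=prev(43) | reversed so far: 47 -> 43 -> 8 -> 20
Step 5: curr=35, set curr.next=prev(47) | reversed so far: 35 -> 47 -> 43 -> 8 -> 20
Step 6: curr=25, set curr.next=prev(35) | reversed so far: 25 -> 35 -> 47 -> 43 -> 8 -> 20

25 -> 35 -> 47 -> 43 -> 8 -> 20 -> None


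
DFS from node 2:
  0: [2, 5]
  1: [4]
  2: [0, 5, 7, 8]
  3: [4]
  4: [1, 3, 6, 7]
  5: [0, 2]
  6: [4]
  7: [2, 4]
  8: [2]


Visit 2, push [8, 7, 5, 0]
Visit 0, push [5]
Visit 5, push []
Visit 7, push [4]
Visit 4, push [6, 3, 1]
Visit 1, push []
Visit 3, push []
Visit 6, push []
Visit 8, push []

DFS order: [2, 0, 5, 7, 4, 1, 3, 6, 8]


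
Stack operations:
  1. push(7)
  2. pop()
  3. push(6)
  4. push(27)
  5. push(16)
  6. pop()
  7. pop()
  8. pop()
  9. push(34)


push(7) -> [7]
pop()->7, []
push(6) -> [6]
push(27) -> [6, 27]
push(16) -> [6, 27, 16]
pop()->16, [6, 27]
pop()->27, [6]
pop()->6, []
push(34) -> [34]

Final stack: [34]


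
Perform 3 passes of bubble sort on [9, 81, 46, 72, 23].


Initial: [9, 81, 46, 72, 23]
Pass 1: [9, 46, 72, 23, 81] (3 swaps)
Pass 2: [9, 46, 23, 72, 81] (1 swaps)
Pass 3: [9, 23, 46, 72, 81] (1 swaps)

After 3 passes: [9, 23, 46, 72, 81]


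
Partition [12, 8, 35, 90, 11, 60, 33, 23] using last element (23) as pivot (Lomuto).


Pivot: 23
  12 <= 23: advance i (no swap)
  8 <= 23: advance i (no swap)
  11 <= 23: swap -> [12, 8, 11, 90, 35, 60, 33, 23]
Place pivot at 3: [12, 8, 11, 23, 35, 60, 33, 90]

Partitioned: [12, 8, 11, 23, 35, 60, 33, 90]


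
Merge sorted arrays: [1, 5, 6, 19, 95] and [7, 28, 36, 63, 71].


Take 1 from A
Take 5 from A
Take 6 from A
Take 7 from B
Take 19 from A
Take 28 from B
Take 36 from B
Take 63 from B
Take 71 from B

Merged: [1, 5, 6, 7, 19, 28, 36, 63, 71, 95]


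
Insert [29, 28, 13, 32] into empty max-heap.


Insert 29: [29]
Insert 28: [29, 28]
Insert 13: [29, 28, 13]
Insert 32: [32, 29, 13, 28]

Final heap: [32, 29, 13, 28]


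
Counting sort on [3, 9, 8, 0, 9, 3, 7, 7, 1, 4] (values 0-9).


Input: [3, 9, 8, 0, 9, 3, 7, 7, 1, 4]
Counts: [1, 1, 0, 2, 1, 0, 0, 2, 1, 2]

Sorted: [0, 1, 3, 3, 4, 7, 7, 8, 9, 9]


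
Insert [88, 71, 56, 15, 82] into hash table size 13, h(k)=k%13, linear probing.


Insert 88: h=10 -> slot 10
Insert 71: h=6 -> slot 6
Insert 56: h=4 -> slot 4
Insert 15: h=2 -> slot 2
Insert 82: h=4, 1 probes -> slot 5

Table: [None, None, 15, None, 56, 82, 71, None, None, None, 88, None, None]


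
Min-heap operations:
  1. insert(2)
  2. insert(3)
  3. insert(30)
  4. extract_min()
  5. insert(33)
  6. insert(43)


insert(2) -> [2]
insert(3) -> [2, 3]
insert(30) -> [2, 3, 30]
extract_min()->2, [3, 30]
insert(33) -> [3, 30, 33]
insert(43) -> [3, 30, 33, 43]

Final heap: [3, 30, 33, 43]


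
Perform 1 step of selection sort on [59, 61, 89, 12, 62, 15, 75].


Initial: [59, 61, 89, 12, 62, 15, 75]
Step 1: min=12 at 3
  Swap: [12, 61, 89, 59, 62, 15, 75]

After 1 step: [12, 61, 89, 59, 62, 15, 75]


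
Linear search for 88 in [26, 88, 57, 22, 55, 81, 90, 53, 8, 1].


i=0: 26!=88
i=1: 88==88 found!

Found at 1, 2 comps


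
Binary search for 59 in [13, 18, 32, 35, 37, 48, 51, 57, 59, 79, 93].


Step 1: lo=0, hi=10, mid=5, val=48
Step 2: lo=6, hi=10, mid=8, val=59

Found at index 8


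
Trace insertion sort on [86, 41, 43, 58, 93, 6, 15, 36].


Initial: [86, 41, 43, 58, 93, 6, 15, 36]
Insert 41: [41, 86, 43, 58, 93, 6, 15, 36]
Insert 43: [41, 43, 86, 58, 93, 6, 15, 36]
Insert 58: [41, 43, 58, 86, 93, 6, 15, 36]
Insert 93: [41, 43, 58, 86, 93, 6, 15, 36]
Insert 6: [6, 41, 43, 58, 86, 93, 15, 36]
Insert 15: [6, 15, 41, 43, 58, 86, 93, 36]
Insert 36: [6, 15, 36, 41, 43, 58, 86, 93]

Sorted: [6, 15, 36, 41, 43, 58, 86, 93]


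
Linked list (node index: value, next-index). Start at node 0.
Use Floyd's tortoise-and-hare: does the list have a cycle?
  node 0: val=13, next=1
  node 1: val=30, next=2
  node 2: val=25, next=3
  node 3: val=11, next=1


Floyd's tortoise (slow, +1) and hare (fast, +2):
  init: slow=0, fast=0
  step 1: slow=1, fast=2
  step 2: slow=2, fast=1
  step 3: slow=3, fast=3
  slow == fast at node 3: cycle detected

Cycle: yes


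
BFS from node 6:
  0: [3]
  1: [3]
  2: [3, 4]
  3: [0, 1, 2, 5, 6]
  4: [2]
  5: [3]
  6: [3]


Visit 6, enqueue [3]
Visit 3, enqueue [0, 1, 2, 5]
Visit 0, enqueue []
Visit 1, enqueue []
Visit 2, enqueue [4]
Visit 5, enqueue []
Visit 4, enqueue []

BFS order: [6, 3, 0, 1, 2, 5, 4]


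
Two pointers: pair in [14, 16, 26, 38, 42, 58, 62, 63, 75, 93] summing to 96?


lo=0(14)+hi=9(93)=107
lo=0(14)+hi=8(75)=89
lo=1(16)+hi=8(75)=91
lo=2(26)+hi=8(75)=101
lo=2(26)+hi=7(63)=89
lo=3(38)+hi=7(63)=101
lo=3(38)+hi=6(62)=100
lo=3(38)+hi=5(58)=96

Yes: 38+58=96


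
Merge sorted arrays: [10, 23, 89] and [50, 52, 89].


Take 10 from A
Take 23 from A
Take 50 from B
Take 52 from B
Take 89 from A

Merged: [10, 23, 50, 52, 89, 89]


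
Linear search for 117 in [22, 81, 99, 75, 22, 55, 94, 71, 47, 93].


i=0: 22!=117
i=1: 81!=117
i=2: 99!=117
i=3: 75!=117
i=4: 22!=117
i=5: 55!=117
i=6: 94!=117
i=7: 71!=117
i=8: 47!=117
i=9: 93!=117

Not found, 10 comps


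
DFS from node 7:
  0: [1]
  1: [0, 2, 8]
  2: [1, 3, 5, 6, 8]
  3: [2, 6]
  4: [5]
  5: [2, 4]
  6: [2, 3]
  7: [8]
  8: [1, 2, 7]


Visit 7, push [8]
Visit 8, push [2, 1]
Visit 1, push [2, 0]
Visit 0, push []
Visit 2, push [6, 5, 3]
Visit 3, push [6]
Visit 6, push []
Visit 5, push [4]
Visit 4, push []

DFS order: [7, 8, 1, 0, 2, 3, 6, 5, 4]


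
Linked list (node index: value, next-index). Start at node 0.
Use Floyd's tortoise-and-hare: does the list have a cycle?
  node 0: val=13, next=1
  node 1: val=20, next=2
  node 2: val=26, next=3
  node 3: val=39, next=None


Floyd's tortoise (slow, +1) and hare (fast, +2):
  init: slow=0, fast=0
  step 1: slow=1, fast=2
  step 2: fast 2->3->None, no cycle

Cycle: no


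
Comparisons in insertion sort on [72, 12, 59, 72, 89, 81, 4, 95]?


Algorithm: insertion sort
Input: [72, 12, 59, 72, 89, 81, 4, 95]
Sorted: [4, 12, 59, 72, 72, 81, 89, 95]

14


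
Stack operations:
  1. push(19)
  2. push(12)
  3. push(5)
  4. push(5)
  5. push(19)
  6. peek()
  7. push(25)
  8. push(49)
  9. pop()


push(19) -> [19]
push(12) -> [19, 12]
push(5) -> [19, 12, 5]
push(5) -> [19, 12, 5, 5]
push(19) -> [19, 12, 5, 5, 19]
peek()->19
push(25) -> [19, 12, 5, 5, 19, 25]
push(49) -> [19, 12, 5, 5, 19, 25, 49]
pop()->49, [19, 12, 5, 5, 19, 25]

Final stack: [19, 12, 5, 5, 19, 25]


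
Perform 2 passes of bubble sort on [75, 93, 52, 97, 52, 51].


Initial: [75, 93, 52, 97, 52, 51]
Pass 1: [75, 52, 93, 52, 51, 97] (3 swaps)
Pass 2: [52, 75, 52, 51, 93, 97] (3 swaps)

After 2 passes: [52, 75, 52, 51, 93, 97]


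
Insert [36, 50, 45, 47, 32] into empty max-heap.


Insert 36: [36]
Insert 50: [50, 36]
Insert 45: [50, 36, 45]
Insert 47: [50, 47, 45, 36]
Insert 32: [50, 47, 45, 36, 32]

Final heap: [50, 47, 45, 36, 32]


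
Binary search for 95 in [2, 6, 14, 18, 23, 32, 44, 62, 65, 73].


Step 1: lo=0, hi=9, mid=4, val=23
Step 2: lo=5, hi=9, mid=7, val=62
Step 3: lo=8, hi=9, mid=8, val=65
Step 4: lo=9, hi=9, mid=9, val=73

Not found


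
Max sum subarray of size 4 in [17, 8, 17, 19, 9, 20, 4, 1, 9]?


[0:4]: 61
[1:5]: 53
[2:6]: 65
[3:7]: 52
[4:8]: 34
[5:9]: 34

Max: 65 at [2:6]


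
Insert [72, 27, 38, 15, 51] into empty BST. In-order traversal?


Insert 72: root
Insert 27: L from 72
Insert 38: L from 72 -> R from 27
Insert 15: L from 72 -> L from 27
Insert 51: L from 72 -> R from 27 -> R from 38

In-order: [15, 27, 38, 51, 72]


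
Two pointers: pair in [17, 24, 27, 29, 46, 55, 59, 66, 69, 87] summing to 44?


lo=0(17)+hi=9(87)=104
lo=0(17)+hi=8(69)=86
lo=0(17)+hi=7(66)=83
lo=0(17)+hi=6(59)=76
lo=0(17)+hi=5(55)=72
lo=0(17)+hi=4(46)=63
lo=0(17)+hi=3(29)=46
lo=0(17)+hi=2(27)=44

Yes: 17+27=44


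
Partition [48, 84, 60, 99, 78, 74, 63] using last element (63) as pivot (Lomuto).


Pivot: 63
  48 <= 63: advance i (no swap)
  60 <= 63: swap -> [48, 60, 84, 99, 78, 74, 63]
Place pivot at 2: [48, 60, 63, 99, 78, 74, 84]

Partitioned: [48, 60, 63, 99, 78, 74, 84]


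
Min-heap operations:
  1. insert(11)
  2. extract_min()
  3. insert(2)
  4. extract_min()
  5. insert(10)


insert(11) -> [11]
extract_min()->11, []
insert(2) -> [2]
extract_min()->2, []
insert(10) -> [10]

Final heap: [10]
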